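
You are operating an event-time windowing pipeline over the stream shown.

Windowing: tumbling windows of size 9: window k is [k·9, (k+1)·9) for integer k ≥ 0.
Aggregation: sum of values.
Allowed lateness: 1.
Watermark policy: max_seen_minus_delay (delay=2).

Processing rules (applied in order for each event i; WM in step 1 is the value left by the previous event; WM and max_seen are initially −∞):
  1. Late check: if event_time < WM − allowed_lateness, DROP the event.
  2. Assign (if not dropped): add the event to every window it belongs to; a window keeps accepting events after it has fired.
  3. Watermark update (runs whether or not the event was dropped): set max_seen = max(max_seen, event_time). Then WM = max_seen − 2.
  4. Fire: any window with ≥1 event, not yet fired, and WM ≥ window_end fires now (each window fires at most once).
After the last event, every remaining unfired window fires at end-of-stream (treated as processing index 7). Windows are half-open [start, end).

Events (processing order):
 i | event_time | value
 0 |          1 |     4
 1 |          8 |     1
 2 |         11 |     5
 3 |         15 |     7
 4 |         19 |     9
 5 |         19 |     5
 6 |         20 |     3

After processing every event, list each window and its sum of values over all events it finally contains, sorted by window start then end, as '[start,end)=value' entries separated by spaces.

i=0 t=1 v=4: → [0,9); WM=-1
i=1 t=8 v=1: → [0,9); WM=6
i=2 t=11 v=5: → [9,18); WM=9; [0,9) fires=5
i=3 t=15 v=7: → [9,18); WM=13
i=4 t=19 v=9: → [18,27); WM=17
i=5 t=19 v=5: → [18,27); WM=17
i=6 t=20 v=3: → [18,27); WM=18; [9,18) fires=12

[0,9)=5 [9,18)=12 [18,27)=17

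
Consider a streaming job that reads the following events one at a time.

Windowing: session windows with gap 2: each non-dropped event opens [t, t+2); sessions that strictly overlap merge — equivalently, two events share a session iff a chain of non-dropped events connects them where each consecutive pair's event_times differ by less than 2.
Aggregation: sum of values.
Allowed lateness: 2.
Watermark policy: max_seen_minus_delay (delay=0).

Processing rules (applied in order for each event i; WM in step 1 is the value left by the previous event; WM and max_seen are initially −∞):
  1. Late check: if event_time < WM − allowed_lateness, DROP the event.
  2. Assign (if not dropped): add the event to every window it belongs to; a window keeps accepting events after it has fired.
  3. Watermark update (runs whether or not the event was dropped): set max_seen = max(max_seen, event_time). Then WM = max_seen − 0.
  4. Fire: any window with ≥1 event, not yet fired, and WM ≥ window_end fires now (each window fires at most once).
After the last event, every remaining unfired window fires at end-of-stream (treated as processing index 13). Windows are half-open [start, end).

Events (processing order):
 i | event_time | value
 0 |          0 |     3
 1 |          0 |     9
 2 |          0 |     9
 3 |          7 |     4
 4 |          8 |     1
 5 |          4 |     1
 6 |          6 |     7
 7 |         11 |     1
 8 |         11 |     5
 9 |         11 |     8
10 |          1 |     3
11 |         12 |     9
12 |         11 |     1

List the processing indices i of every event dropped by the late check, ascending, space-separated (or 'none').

i=0 t=0 v=3: → [0,2); WM=0
i=1 t=0 v=9: → [0,2); WM=0
i=2 t=0 v=9: → [0,2); WM=0
i=3 t=7 v=4: → [7,9); WM=7
i=4 t=8 v=1: → [7,10); WM=8
i=5 t=4 v=1: DROP (t<8-2); WM=8
i=6 t=6 v=7: → [6,10); WM=8
i=7 t=11 v=1: → [11,13); WM=11
i=8 t=11 v=5: → [11,13); WM=11
i=9 t=11 v=8: → [11,13); WM=11
i=10 t=1 v=3: DROP (t<11-2); WM=11
i=11 t=12 v=9: → [11,14); WM=12
i=12 t=11 v=1: → [11,14); WM=12

5 10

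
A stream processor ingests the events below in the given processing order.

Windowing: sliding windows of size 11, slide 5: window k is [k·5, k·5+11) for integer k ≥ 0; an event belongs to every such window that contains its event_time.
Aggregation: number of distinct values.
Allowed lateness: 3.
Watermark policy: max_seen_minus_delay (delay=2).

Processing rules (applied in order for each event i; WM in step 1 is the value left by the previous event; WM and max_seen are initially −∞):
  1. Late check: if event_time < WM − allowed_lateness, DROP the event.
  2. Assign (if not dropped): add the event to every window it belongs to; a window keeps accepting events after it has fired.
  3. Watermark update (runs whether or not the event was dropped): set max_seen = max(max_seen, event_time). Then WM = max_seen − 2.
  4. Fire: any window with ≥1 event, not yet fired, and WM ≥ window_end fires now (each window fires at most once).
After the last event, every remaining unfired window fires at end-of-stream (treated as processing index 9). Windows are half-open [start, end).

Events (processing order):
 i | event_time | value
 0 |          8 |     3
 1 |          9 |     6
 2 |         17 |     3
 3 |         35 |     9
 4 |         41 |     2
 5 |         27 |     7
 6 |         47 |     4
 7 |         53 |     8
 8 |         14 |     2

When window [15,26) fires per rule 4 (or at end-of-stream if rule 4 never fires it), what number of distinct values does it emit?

i=0 t=8 v=3: → [5,16),[0,11); WM=6
i=1 t=9 v=6: → [5,16),[0,11); WM=7
i=2 t=17 v=3: → [15,26),[10,21); WM=15; [0,11) fires=2
i=3 t=35 v=9: → [35,46),[30,41),[25,36); WM=33; [5,16) fires=2 [10,21) fires=1 [15,26) fires=1
i=4 t=41 v=2: → [40,51),[35,46); WM=39; [25,36) fires=1
i=5 t=27 v=7: DROP (t<39-3); WM=39
i=6 t=47 v=4: → [45,56),[40,51); WM=45; [30,41) fires=1
i=7 t=53 v=8: → [50,61),[45,56); WM=51; [35,46) fires=2 [40,51) fires=2
i=8 t=14 v=2: DROP (t<51-3); WM=51

1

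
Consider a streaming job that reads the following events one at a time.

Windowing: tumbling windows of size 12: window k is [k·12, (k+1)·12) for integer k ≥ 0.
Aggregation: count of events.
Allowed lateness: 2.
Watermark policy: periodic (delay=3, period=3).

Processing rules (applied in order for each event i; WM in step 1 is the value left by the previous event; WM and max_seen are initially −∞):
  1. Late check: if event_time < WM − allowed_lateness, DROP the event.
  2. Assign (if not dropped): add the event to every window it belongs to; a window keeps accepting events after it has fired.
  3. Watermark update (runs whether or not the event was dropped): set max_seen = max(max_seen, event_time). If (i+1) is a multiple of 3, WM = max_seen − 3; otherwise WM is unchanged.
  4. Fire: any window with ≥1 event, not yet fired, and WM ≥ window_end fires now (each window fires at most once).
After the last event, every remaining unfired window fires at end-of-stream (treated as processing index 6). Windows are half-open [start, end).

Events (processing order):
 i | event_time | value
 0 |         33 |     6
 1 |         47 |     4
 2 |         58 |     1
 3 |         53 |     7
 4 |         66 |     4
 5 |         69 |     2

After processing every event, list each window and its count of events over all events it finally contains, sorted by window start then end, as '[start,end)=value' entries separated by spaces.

i=0 t=33 v=6: → [24,36); WM=−∞
i=1 t=47 v=4: → [36,48); WM=−∞
i=2 t=58 v=1: → [48,60); WM=55; [24,36) fires=1 [36,48) fires=1
i=3 t=53 v=7: → [48,60); WM=55
i=4 t=66 v=4: → [60,72); WM=55
i=5 t=69 v=2: → [60,72); WM=66; [48,60) fires=2

[24,36)=1 [36,48)=1 [48,60)=2 [60,72)=2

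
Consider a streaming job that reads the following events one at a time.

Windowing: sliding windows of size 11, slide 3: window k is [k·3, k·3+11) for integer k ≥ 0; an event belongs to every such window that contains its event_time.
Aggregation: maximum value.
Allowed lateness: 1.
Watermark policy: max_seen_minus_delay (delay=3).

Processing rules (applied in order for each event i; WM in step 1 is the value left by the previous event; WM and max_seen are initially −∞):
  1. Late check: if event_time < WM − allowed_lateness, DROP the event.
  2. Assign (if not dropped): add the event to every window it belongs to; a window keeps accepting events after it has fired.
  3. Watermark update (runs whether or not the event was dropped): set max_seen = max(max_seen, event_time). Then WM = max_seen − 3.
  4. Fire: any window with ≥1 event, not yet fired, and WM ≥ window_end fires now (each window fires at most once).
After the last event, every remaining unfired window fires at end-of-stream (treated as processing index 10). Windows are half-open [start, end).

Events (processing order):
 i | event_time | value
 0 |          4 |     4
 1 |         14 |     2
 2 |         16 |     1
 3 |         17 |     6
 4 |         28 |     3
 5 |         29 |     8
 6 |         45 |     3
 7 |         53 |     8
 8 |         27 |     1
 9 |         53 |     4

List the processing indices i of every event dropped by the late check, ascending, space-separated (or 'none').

i=0 t=4 v=4: → [3,14),[0,11); WM=1
i=1 t=14 v=2: → [12,23),[9,20),[6,17); WM=11; [0,11) fires=4
i=2 t=16 v=1: → [15,26),[12,23),[9,20),[6,17); WM=13
i=3 t=17 v=6: → [15,26),[12,23),[9,20); WM=14; [3,14) fires=4
i=4 t=28 v=3: → [27,38),[24,35),[21,32),[18,29); WM=25; [6,17) fires=2 [9,20) fires=6 [12,23) fires=6
i=5 t=29 v=8: → [27,38),[24,35),[21,32); WM=26; [15,26) fires=6
i=6 t=45 v=3: → [45,56),[42,53),[39,50),[36,47); WM=42; [18,29) fires=3 [21,32) fires=8 [24,35) fires=8 [27,38) fires=8
i=7 t=53 v=8: → [51,62),[48,59),[45,56); WM=50; [36,47) fires=3 [39,50) fires=3
i=8 t=27 v=1: DROP (t<50-1); WM=50
i=9 t=53 v=4: → [51,62),[48,59),[45,56); WM=50

8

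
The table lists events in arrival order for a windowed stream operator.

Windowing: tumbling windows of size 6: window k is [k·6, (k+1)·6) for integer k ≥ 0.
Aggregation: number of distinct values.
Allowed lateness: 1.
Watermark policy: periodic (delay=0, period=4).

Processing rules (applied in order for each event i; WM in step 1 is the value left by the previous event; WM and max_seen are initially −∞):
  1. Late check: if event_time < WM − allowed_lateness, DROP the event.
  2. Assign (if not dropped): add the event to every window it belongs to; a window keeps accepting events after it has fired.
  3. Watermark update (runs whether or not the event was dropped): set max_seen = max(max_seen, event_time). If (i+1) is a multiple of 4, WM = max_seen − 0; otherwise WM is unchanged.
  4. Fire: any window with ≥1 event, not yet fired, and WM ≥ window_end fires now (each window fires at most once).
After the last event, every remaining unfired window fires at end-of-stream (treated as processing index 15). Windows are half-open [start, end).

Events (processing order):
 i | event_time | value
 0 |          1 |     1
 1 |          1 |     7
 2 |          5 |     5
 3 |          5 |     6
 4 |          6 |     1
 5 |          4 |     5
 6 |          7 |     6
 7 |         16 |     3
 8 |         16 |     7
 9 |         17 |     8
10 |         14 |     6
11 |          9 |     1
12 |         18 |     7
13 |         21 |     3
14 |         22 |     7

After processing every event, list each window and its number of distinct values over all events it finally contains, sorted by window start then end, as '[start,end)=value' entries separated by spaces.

[0,6)=4 [6,12)=2 [12,18)=3 [18,24)=2

i=0 t=1 v=1: → [0,6); WM=−∞
i=1 t=1 v=7: → [0,6); WM=−∞
i=2 t=5 v=5: → [0,6); WM=−∞
i=3 t=5 v=6: → [0,6); WM=5
i=4 t=6 v=1: → [6,12); WM=5
i=5 t=4 v=5: → [0,6); WM=5
i=6 t=7 v=6: → [6,12); WM=5
i=7 t=16 v=3: → [12,18); WM=16; [0,6) fires=4 [6,12) fires=2
i=8 t=16 v=7: → [12,18); WM=16
i=9 t=17 v=8: → [12,18); WM=16
i=10 t=14 v=6: DROP (t<16-1); WM=16
i=11 t=9 v=1: DROP (t<16-1); WM=17
i=12 t=18 v=7: → [18,24); WM=17
i=13 t=21 v=3: → [18,24); WM=17
i=14 t=22 v=7: → [18,24); WM=17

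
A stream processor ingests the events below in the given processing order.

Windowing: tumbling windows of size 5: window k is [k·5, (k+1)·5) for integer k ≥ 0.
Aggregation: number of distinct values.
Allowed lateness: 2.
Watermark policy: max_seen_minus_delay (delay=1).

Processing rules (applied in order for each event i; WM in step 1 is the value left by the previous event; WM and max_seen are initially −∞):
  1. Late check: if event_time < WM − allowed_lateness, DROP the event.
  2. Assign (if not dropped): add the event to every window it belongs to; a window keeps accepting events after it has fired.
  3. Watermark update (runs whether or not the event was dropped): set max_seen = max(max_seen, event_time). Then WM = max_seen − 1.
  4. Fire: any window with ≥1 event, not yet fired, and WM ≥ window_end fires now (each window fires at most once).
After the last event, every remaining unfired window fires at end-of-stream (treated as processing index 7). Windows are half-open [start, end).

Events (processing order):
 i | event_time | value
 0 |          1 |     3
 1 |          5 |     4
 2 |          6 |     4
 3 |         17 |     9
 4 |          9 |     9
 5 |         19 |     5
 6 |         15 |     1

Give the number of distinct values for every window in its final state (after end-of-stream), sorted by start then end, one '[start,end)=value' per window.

[0,5)=1 [5,10)=1 [15,20)=2

i=0 t=1 v=3: → [0,5); WM=0
i=1 t=5 v=4: → [5,10); WM=4
i=2 t=6 v=4: → [5,10); WM=5; [0,5) fires=1
i=3 t=17 v=9: → [15,20); WM=16; [5,10) fires=1
i=4 t=9 v=9: DROP (t<16-2); WM=16
i=5 t=19 v=5: → [15,20); WM=18
i=6 t=15 v=1: DROP (t<18-2); WM=18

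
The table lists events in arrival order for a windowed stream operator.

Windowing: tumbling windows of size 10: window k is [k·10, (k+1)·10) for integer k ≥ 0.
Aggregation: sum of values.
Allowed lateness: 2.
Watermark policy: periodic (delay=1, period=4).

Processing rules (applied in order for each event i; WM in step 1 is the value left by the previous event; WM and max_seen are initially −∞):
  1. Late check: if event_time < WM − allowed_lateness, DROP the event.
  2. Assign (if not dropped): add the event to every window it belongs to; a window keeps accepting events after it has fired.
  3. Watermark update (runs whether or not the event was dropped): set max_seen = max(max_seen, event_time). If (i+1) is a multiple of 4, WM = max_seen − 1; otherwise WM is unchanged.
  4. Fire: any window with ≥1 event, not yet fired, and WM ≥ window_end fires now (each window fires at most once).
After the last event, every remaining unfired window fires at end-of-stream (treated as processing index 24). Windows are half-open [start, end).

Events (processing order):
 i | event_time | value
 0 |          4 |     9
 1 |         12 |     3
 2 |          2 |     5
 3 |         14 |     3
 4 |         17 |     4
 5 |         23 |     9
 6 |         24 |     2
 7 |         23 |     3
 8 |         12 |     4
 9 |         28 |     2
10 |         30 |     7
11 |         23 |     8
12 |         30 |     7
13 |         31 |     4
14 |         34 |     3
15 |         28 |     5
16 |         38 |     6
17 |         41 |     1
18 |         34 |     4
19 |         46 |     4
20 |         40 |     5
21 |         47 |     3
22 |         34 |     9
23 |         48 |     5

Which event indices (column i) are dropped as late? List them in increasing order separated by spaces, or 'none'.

i=0 t=4 v=9: → [0,10); WM=−∞
i=1 t=12 v=3: → [10,20); WM=−∞
i=2 t=2 v=5: → [0,10); WM=−∞
i=3 t=14 v=3: → [10,20); WM=13; [0,10) fires=14
i=4 t=17 v=4: → [10,20); WM=13
i=5 t=23 v=9: → [20,30); WM=13
i=6 t=24 v=2: → [20,30); WM=13
i=7 t=23 v=3: → [20,30); WM=23; [10,20) fires=10
i=8 t=12 v=4: DROP (t<23-2); WM=23
i=9 t=28 v=2: → [20,30); WM=23
i=10 t=30 v=7: → [30,40); WM=23
i=11 t=23 v=8: → [20,30); WM=29
i=12 t=30 v=7: → [30,40); WM=29
i=13 t=31 v=4: → [30,40); WM=29
i=14 t=34 v=3: → [30,40); WM=29
i=15 t=28 v=5: → [20,30); WM=33; [20,30) fires=29
i=16 t=38 v=6: → [30,40); WM=33
i=17 t=41 v=1: → [40,50); WM=33
i=18 t=34 v=4: → [30,40); WM=33
i=19 t=46 v=4: → [40,50); WM=45; [30,40) fires=31
i=20 t=40 v=5: DROP (t<45-2); WM=45
i=21 t=47 v=3: → [40,50); WM=45
i=22 t=34 v=9: DROP (t<45-2); WM=45
i=23 t=48 v=5: → [40,50); WM=47

8 20 22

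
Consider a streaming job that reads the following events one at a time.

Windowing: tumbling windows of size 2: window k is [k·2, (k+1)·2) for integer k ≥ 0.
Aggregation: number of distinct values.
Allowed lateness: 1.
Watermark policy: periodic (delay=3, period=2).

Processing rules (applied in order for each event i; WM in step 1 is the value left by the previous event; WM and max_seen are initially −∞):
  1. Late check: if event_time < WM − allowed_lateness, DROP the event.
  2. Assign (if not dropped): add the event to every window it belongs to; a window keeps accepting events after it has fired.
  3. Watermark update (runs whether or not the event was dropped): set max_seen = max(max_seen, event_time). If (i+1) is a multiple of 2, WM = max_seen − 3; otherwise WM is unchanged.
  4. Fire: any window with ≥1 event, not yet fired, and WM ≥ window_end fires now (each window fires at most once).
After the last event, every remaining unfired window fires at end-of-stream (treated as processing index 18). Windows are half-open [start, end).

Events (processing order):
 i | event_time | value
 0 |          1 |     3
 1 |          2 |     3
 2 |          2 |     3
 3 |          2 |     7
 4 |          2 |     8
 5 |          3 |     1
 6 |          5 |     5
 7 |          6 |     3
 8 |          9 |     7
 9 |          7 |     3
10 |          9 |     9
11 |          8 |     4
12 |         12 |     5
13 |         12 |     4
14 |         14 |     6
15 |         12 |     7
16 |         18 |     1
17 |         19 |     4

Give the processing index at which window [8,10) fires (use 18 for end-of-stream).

i=0 t=1 v=3: → [0,2); WM=−∞
i=1 t=2 v=3: → [2,4); WM=-1
i=2 t=2 v=3: → [2,4); WM=-1
i=3 t=2 v=7: → [2,4); WM=-1
i=4 t=2 v=8: → [2,4); WM=-1
i=5 t=3 v=1: → [2,4); WM=0
i=6 t=5 v=5: → [4,6); WM=0
i=7 t=6 v=3: → [6,8); WM=3; [0,2) fires=1
i=8 t=9 v=7: → [8,10); WM=3
i=9 t=7 v=3: → [6,8); WM=6; [2,4) fires=4 [4,6) fires=1
i=10 t=9 v=9: → [8,10); WM=6
i=11 t=8 v=4: → [8,10); WM=6
i=12 t=12 v=5: → [12,14); WM=6
i=13 t=12 v=4: → [12,14); WM=9; [6,8) fires=1
i=14 t=14 v=6: → [14,16); WM=9
i=15 t=12 v=7: → [12,14); WM=11; [8,10) fires=3
i=16 t=18 v=1: → [18,20); WM=11
i=17 t=19 v=4: → [18,20); WM=16; [12,14) fires=3 [14,16) fires=1

15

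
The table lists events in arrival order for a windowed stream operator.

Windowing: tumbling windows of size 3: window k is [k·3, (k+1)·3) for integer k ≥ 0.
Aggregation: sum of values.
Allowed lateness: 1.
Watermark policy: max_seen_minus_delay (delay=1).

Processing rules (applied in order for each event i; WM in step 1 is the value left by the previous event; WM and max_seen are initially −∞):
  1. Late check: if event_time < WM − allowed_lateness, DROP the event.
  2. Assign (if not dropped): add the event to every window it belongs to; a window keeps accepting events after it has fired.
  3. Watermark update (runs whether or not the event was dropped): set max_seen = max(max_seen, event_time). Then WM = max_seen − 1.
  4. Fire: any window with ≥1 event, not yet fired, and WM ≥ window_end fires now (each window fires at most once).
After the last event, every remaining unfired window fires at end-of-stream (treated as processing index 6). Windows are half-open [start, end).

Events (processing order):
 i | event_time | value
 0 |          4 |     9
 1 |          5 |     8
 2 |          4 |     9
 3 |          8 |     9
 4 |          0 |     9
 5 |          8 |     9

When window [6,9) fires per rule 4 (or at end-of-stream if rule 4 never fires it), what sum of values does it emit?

i=0 t=4 v=9: → [3,6); WM=3
i=1 t=5 v=8: → [3,6); WM=4
i=2 t=4 v=9: → [3,6); WM=4
i=3 t=8 v=9: → [6,9); WM=7; [3,6) fires=26
i=4 t=0 v=9: DROP (t<7-1); WM=7
i=5 t=8 v=9: → [6,9); WM=7

18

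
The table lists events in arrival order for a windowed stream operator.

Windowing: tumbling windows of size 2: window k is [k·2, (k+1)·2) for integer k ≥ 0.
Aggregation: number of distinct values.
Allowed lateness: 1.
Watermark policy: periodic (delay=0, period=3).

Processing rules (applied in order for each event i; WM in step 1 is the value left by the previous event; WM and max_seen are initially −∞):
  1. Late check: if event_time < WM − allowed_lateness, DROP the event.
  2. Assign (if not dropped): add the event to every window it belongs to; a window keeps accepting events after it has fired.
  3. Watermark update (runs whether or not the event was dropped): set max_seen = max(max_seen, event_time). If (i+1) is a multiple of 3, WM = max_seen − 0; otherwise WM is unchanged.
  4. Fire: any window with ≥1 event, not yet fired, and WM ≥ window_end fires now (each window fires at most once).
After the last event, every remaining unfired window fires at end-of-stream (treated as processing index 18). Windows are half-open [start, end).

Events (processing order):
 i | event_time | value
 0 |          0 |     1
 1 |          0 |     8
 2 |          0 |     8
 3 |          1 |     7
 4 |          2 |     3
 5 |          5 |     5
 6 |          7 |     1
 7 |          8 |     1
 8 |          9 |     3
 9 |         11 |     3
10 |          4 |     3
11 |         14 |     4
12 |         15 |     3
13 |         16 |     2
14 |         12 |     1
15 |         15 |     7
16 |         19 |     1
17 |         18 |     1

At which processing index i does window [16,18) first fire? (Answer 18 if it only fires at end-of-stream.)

17

i=0 t=0 v=1: → [0,2); WM=−∞
i=1 t=0 v=8: → [0,2); WM=−∞
i=2 t=0 v=8: → [0,2); WM=0
i=3 t=1 v=7: → [0,2); WM=0
i=4 t=2 v=3: → [2,4); WM=0
i=5 t=5 v=5: → [4,6); WM=5; [0,2) fires=3 [2,4) fires=1
i=6 t=7 v=1: → [6,8); WM=5
i=7 t=8 v=1: → [8,10); WM=5
i=8 t=9 v=3: → [8,10); WM=9; [4,6) fires=1 [6,8) fires=1
i=9 t=11 v=3: → [10,12); WM=9
i=10 t=4 v=3: DROP (t<9-1); WM=9
i=11 t=14 v=4: → [14,16); WM=14; [8,10) fires=2 [10,12) fires=1
i=12 t=15 v=3: → [14,16); WM=14
i=13 t=16 v=2: → [16,18); WM=14
i=14 t=12 v=1: DROP (t<14-1); WM=16; [14,16) fires=2
i=15 t=15 v=7: → [14,16); WM=16
i=16 t=19 v=1: → [18,20); WM=16
i=17 t=18 v=1: → [18,20); WM=19; [16,18) fires=1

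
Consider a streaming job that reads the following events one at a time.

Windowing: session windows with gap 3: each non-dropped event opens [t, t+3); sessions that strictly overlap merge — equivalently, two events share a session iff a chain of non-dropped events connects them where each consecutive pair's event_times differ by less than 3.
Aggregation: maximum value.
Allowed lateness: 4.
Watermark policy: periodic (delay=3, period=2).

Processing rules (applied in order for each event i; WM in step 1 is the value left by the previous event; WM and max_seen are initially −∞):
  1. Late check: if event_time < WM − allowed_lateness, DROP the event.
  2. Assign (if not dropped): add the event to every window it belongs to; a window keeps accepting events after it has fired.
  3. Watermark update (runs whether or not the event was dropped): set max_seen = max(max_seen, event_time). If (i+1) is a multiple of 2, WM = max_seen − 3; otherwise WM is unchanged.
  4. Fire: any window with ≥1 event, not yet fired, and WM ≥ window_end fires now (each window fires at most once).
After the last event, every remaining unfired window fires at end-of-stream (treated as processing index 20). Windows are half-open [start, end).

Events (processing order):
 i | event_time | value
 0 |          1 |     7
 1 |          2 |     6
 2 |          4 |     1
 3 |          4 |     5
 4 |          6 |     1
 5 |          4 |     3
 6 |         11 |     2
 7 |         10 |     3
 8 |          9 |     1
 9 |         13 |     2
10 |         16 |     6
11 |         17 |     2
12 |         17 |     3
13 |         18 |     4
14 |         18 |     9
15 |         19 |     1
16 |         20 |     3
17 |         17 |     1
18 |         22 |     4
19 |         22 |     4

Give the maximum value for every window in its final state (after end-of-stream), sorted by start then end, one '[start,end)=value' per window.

[1,9)=7 [9,16)=3 [16,25)=9

i=0 t=1 v=7: → [1,4); WM=−∞
i=1 t=2 v=6: → [1,5); WM=-1
i=2 t=4 v=1: → [1,7); WM=-1
i=3 t=4 v=5: → [1,7); WM=1
i=4 t=6 v=1: → [1,9); WM=1
i=5 t=4 v=3: → [1,9); WM=3
i=6 t=11 v=2: → [11,14); WM=3
i=7 t=10 v=3: → [10,14); WM=8
i=8 t=9 v=1: → [9,14); WM=8
i=9 t=13 v=2: → [9,16); WM=10
i=10 t=16 v=6: → [16,19); WM=10
i=11 t=17 v=2: → [16,20); WM=14
i=12 t=17 v=3: → [16,20); WM=14
i=13 t=18 v=4: → [16,21); WM=15
i=14 t=18 v=9: → [16,21); WM=15
i=15 t=19 v=1: → [16,22); WM=16
i=16 t=20 v=3: → [16,23); WM=16
i=17 t=17 v=1: → [16,23); WM=17
i=18 t=22 v=4: → [16,25); WM=17
i=19 t=22 v=4: → [16,25); WM=19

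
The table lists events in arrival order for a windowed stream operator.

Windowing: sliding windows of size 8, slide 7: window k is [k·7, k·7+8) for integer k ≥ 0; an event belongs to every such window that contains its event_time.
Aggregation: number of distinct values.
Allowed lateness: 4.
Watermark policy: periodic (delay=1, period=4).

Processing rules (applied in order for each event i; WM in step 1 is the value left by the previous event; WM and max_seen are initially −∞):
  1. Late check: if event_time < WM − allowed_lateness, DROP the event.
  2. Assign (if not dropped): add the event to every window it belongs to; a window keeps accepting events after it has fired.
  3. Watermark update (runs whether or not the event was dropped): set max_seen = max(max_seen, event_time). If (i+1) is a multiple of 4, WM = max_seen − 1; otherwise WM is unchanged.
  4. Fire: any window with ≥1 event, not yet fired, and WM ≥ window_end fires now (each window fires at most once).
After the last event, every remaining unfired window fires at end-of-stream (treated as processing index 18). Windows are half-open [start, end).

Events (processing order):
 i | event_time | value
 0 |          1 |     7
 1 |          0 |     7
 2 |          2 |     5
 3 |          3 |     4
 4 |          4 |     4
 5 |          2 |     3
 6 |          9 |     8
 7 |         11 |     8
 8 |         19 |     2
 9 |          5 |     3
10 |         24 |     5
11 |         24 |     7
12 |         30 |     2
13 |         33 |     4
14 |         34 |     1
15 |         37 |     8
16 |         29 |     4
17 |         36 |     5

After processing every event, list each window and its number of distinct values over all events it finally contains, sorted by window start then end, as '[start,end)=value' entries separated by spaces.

i=0 t=1 v=7: → [0,8); WM=−∞
i=1 t=0 v=7: → [0,8); WM=−∞
i=2 t=2 v=5: → [0,8); WM=−∞
i=3 t=3 v=4: → [0,8); WM=2
i=4 t=4 v=4: → [0,8); WM=2
i=5 t=2 v=3: → [0,8); WM=2
i=6 t=9 v=8: → [7,15); WM=2
i=7 t=11 v=8: → [7,15); WM=10; [0,8) fires=4
i=8 t=19 v=2: → [14,22); WM=10
i=9 t=5 v=3: DROP (t<10-4); WM=10
i=10 t=24 v=5: → [21,29); WM=10
i=11 t=24 v=7: → [21,29); WM=23; [7,15) fires=1 [14,22) fires=1
i=12 t=30 v=2: → [28,36); WM=23
i=13 t=33 v=4: → [28,36); WM=23
i=14 t=34 v=1: → [28,36); WM=23
i=15 t=37 v=8: → [35,43); WM=36; [21,29) fires=2 [28,36) fires=3
i=16 t=29 v=4: DROP (t<36-4); WM=36
i=17 t=36 v=5: → [35,43); WM=36

[0,8)=4 [7,15)=1 [14,22)=1 [21,29)=2 [28,36)=3 [35,43)=2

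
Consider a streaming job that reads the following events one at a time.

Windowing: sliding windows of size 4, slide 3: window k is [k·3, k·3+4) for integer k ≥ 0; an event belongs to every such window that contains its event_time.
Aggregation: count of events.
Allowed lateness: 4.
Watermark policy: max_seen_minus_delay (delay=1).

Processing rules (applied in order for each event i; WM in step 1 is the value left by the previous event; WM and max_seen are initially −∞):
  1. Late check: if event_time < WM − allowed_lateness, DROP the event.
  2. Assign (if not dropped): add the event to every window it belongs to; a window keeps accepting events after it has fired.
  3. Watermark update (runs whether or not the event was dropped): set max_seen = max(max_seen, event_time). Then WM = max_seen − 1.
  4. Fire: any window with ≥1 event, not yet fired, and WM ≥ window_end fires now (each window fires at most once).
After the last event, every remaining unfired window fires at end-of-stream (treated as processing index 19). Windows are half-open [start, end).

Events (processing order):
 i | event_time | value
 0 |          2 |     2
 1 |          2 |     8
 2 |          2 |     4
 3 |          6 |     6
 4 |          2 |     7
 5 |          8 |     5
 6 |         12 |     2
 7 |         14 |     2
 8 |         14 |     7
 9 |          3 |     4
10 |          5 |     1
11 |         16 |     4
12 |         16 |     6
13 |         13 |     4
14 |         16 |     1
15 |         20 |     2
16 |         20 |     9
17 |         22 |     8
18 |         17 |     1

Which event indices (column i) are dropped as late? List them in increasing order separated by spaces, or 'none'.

i=0 t=2 v=2: → [0,4); WM=1
i=1 t=2 v=8: → [0,4); WM=1
i=2 t=2 v=4: → [0,4); WM=1
i=3 t=6 v=6: → [6,10),[3,7); WM=5; [0,4) fires=3
i=4 t=2 v=7: → [0,4); WM=5
i=5 t=8 v=5: → [6,10); WM=7; [3,7) fires=1
i=6 t=12 v=2: → [12,16),[9,13); WM=11; [6,10) fires=2
i=7 t=14 v=2: → [12,16); WM=13; [9,13) fires=1
i=8 t=14 v=7: → [12,16); WM=13
i=9 t=3 v=4: DROP (t<13-4); WM=13
i=10 t=5 v=1: DROP (t<13-4); WM=13
i=11 t=16 v=4: → [15,19); WM=15
i=12 t=16 v=6: → [15,19); WM=15
i=13 t=13 v=4: → [12,16); WM=15
i=14 t=16 v=1: → [15,19); WM=15
i=15 t=20 v=2: → [18,22); WM=19; [12,16) fires=4 [15,19) fires=3
i=16 t=20 v=9: → [18,22); WM=19
i=17 t=22 v=8: → [21,25); WM=21
i=18 t=17 v=1: → [15,19); WM=21

9 10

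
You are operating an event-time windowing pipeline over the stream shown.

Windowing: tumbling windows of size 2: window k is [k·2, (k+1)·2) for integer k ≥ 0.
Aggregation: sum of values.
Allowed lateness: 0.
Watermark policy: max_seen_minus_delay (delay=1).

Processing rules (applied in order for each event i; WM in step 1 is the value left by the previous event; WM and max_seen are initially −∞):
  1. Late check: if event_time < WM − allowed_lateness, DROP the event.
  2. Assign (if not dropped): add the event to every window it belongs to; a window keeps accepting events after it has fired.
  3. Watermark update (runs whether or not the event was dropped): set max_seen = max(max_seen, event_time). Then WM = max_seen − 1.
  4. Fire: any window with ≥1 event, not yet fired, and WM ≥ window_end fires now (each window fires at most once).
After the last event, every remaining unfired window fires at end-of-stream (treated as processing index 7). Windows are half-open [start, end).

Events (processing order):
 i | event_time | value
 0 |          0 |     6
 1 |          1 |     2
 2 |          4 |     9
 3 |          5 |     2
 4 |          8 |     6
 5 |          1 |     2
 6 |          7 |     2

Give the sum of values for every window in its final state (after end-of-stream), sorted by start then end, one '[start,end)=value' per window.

i=0 t=0 v=6: → [0,2); WM=-1
i=1 t=1 v=2: → [0,2); WM=0
i=2 t=4 v=9: → [4,6); WM=3; [0,2) fires=8
i=3 t=5 v=2: → [4,6); WM=4
i=4 t=8 v=6: → [8,10); WM=7; [4,6) fires=11
i=5 t=1 v=2: DROP (t<7-0); WM=7
i=6 t=7 v=2: → [6,8); WM=7

[0,2)=8 [4,6)=11 [6,8)=2 [8,10)=6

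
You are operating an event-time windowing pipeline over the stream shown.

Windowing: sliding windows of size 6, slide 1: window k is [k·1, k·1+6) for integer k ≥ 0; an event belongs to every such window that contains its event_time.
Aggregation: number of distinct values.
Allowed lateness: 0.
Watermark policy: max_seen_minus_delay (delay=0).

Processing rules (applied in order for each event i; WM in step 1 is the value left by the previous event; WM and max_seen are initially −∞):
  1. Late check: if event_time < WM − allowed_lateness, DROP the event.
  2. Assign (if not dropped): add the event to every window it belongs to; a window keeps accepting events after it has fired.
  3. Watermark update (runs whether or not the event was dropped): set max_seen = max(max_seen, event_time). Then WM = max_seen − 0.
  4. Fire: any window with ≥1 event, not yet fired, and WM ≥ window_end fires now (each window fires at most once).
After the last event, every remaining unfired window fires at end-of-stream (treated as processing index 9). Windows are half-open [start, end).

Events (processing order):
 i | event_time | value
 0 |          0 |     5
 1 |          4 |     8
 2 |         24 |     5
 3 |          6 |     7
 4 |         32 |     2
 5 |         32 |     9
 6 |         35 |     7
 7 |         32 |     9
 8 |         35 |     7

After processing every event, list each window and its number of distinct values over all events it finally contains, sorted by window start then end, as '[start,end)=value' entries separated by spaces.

i=0 t=0 v=5: → [0,6); WM=0
i=1 t=4 v=8: → [4,10),[3,9),[2,8),[1,7),[0,6); WM=4
i=2 t=24 v=5: → [24,30),[23,29),[22,28),[21,27),[20,26),[19,25); WM=24; [0,6) fires=2 [1,7) fires=1 [2,8) fires=1 [3,9) fires=1 [4,10) fires=1
i=3 t=6 v=7: DROP (t<24-0); WM=24
i=4 t=32 v=2: → [32,38),[31,37),[30,36),[29,35),[28,34),[27,33); WM=32; [19,25) fires=1 [20,26) fires=1 [21,27) fires=1 [22,28) fires=1 [23,29) fires=1 [24,30) fires=1
i=5 t=32 v=9: → [32,38),[31,37),[30,36),[29,35),[28,34),[27,33); WM=32
i=6 t=35 v=7: → [35,41),[34,40),[33,39),[32,38),[31,37),[30,36); WM=35; [27,33) fires=2 [28,34) fires=2 [29,35) fires=2
i=7 t=32 v=9: DROP (t<35-0); WM=35
i=8 t=35 v=7: → [35,41),[34,40),[33,39),[32,38),[31,37),[30,36); WM=35

[0,6)=2 [1,7)=1 [2,8)=1 [3,9)=1 [4,10)=1 [19,25)=1 [20,26)=1 [21,27)=1 [22,28)=1 [23,29)=1 [24,30)=1 [27,33)=2 [28,34)=2 [29,35)=2 [30,36)=3 [31,37)=3 [32,38)=3 [33,39)=1 [34,40)=1 [35,41)=1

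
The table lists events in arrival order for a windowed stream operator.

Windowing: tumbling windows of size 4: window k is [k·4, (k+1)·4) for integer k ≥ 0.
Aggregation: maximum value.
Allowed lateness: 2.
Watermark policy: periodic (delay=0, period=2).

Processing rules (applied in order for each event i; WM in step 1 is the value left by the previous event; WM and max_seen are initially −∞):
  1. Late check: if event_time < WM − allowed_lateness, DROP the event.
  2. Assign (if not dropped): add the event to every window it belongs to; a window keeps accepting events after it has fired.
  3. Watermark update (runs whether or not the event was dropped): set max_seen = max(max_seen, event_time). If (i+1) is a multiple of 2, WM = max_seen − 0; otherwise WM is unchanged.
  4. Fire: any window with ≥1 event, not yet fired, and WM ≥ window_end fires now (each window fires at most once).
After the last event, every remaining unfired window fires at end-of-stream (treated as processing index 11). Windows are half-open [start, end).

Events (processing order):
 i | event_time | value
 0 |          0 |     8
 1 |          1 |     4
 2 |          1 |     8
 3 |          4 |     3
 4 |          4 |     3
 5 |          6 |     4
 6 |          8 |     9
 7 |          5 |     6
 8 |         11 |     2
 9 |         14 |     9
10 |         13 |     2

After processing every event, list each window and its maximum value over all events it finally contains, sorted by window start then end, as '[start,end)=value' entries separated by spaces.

[0,4)=8 [4,8)=6 [8,12)=9 [12,16)=9

i=0 t=0 v=8: → [0,4); WM=−∞
i=1 t=1 v=4: → [0,4); WM=1
i=2 t=1 v=8: → [0,4); WM=1
i=3 t=4 v=3: → [4,8); WM=4; [0,4) fires=8
i=4 t=4 v=3: → [4,8); WM=4
i=5 t=6 v=4: → [4,8); WM=6
i=6 t=8 v=9: → [8,12); WM=6
i=7 t=5 v=6: → [4,8); WM=8; [4,8) fires=6
i=8 t=11 v=2: → [8,12); WM=8
i=9 t=14 v=9: → [12,16); WM=14; [8,12) fires=9
i=10 t=13 v=2: → [12,16); WM=14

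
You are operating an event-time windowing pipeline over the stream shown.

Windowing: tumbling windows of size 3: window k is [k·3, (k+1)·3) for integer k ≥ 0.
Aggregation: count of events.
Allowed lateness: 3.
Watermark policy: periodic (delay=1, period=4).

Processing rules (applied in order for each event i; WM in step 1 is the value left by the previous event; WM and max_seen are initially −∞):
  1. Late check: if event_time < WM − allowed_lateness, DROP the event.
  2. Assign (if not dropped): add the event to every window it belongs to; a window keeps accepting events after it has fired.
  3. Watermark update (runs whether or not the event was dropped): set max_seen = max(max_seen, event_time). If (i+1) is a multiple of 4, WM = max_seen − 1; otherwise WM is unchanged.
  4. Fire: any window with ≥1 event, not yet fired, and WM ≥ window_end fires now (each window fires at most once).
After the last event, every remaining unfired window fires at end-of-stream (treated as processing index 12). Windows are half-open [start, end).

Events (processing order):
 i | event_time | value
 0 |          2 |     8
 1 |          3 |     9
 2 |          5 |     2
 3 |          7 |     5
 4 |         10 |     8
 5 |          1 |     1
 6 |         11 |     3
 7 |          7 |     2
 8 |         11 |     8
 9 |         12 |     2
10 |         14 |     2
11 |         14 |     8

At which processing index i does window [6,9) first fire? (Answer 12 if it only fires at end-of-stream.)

i=0 t=2 v=8: → [0,3); WM=−∞
i=1 t=3 v=9: → [3,6); WM=−∞
i=2 t=5 v=2: → [3,6); WM=−∞
i=3 t=7 v=5: → [6,9); WM=6; [0,3) fires=1 [3,6) fires=2
i=4 t=10 v=8: → [9,12); WM=6
i=5 t=1 v=1: DROP (t<6-3); WM=6
i=6 t=11 v=3: → [9,12); WM=6
i=7 t=7 v=2: → [6,9); WM=10; [6,9) fires=2
i=8 t=11 v=8: → [9,12); WM=10
i=9 t=12 v=2: → [12,15); WM=10
i=10 t=14 v=2: → [12,15); WM=10
i=11 t=14 v=8: → [12,15); WM=13; [9,12) fires=3

7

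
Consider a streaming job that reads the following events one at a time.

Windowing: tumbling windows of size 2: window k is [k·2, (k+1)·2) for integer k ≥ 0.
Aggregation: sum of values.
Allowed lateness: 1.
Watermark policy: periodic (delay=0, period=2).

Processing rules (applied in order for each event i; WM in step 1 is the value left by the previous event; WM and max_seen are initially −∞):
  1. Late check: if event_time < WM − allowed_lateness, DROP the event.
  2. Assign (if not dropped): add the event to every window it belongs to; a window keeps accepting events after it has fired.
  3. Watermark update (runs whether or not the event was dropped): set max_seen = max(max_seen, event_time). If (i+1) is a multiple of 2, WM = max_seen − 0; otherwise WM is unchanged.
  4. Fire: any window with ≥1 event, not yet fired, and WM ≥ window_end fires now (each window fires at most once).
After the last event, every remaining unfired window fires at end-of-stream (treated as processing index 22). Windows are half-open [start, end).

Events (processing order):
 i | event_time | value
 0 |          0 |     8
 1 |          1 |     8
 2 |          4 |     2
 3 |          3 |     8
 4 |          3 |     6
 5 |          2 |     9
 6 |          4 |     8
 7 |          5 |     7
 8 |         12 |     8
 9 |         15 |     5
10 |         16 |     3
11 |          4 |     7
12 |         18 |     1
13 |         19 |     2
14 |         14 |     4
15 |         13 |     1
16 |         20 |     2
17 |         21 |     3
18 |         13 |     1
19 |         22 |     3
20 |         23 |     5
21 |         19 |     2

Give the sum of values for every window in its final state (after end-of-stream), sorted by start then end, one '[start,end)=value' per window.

i=0 t=0 v=8: → [0,2); WM=−∞
i=1 t=1 v=8: → [0,2); WM=1
i=2 t=4 v=2: → [4,6); WM=1
i=3 t=3 v=8: → [2,4); WM=4; [0,2) fires=16 [2,4) fires=8
i=4 t=3 v=6: → [2,4); WM=4
i=5 t=2 v=9: DROP (t<4-1); WM=4
i=6 t=4 v=8: → [4,6); WM=4
i=7 t=5 v=7: → [4,6); WM=5
i=8 t=12 v=8: → [12,14); WM=5
i=9 t=15 v=5: → [14,16); WM=15; [4,6) fires=17 [12,14) fires=8
i=10 t=16 v=3: → [16,18); WM=15
i=11 t=4 v=7: DROP (t<15-1); WM=16; [14,16) fires=5
i=12 t=18 v=1: → [18,20); WM=16
i=13 t=19 v=2: → [18,20); WM=19; [16,18) fires=3
i=14 t=14 v=4: DROP (t<19-1); WM=19
i=15 t=13 v=1: DROP (t<19-1); WM=19
i=16 t=20 v=2: → [20,22); WM=19
i=17 t=21 v=3: → [20,22); WM=21; [18,20) fires=3
i=18 t=13 v=1: DROP (t<21-1); WM=21
i=19 t=22 v=3: → [22,24); WM=22; [20,22) fires=5
i=20 t=23 v=5: → [22,24); WM=22
i=21 t=19 v=2: DROP (t<22-1); WM=23

[0,2)=16 [2,4)=14 [4,6)=17 [12,14)=8 [14,16)=5 [16,18)=3 [18,20)=3 [20,22)=5 [22,24)=8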